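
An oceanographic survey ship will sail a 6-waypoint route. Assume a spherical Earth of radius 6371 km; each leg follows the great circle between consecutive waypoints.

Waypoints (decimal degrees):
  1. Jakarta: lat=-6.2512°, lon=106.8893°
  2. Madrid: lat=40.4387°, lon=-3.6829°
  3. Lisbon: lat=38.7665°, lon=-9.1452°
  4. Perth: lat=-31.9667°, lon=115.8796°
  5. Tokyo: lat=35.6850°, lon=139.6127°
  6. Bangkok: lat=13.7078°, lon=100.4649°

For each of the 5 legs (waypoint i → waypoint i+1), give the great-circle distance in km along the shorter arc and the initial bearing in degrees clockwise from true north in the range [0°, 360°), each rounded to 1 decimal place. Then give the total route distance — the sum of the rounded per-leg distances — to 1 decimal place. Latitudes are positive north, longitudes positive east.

Leg 1: φ1=-0.1091040, φ2=0.7057885, Δφ=0.8148925, Δλ=-1.9298490 rad; a=sin²(Δφ/2)+cosφ1·cosφ2·sin²(Δλ/2)=0.6682395933; c=2·atan2(√a, √(1-a))=1.913971894; dist=6371·c=12193.915 ≈ 12193.9 km; running total=12193.9 km
Leg 1 bearing: y=sinΔλ·cosφ2=-0.71256510, x=cosφ1·sinφ2-sinφ1·cosφ2·cosΔλ=0.61565634; θ=atan2(y, x)=-49.1730° <0 so +360° → 310.8270° ≈ 310.8°
Leg 2: φ1=0.7057885, φ2=0.6766031, Δφ=-0.0291854, Δλ=-0.0953351 rad; a=sin²(Δφ/2)+cosφ1·cosφ2·sin²(Δλ/2)=0.0015603073; c=2·atan2(√a, √(1-a))=0.079022010; dist=6371·c=503.449 ≈ 503.4 km; running total=12697.3 km
Leg 2 bearing: y=sinΔλ·cosφ2=-0.07422064, x=cosφ1·sinφ2-sinφ1·cosφ2·cosΔλ=-0.02688470; θ=atan2(y, x)=-109.9117° <0 so +360° → 250.0883° ≈ 250.1°
Leg 3: φ1=0.6766031, φ2=-0.5579242, Δφ=-1.2345272, Δλ=2.1820944 rad; a=sin²(Δφ/2)+cosφ1·cosφ2·sin²(Δλ/2)=0.8555677178; c=2·atan2(√a, √(1-a))=2.361908222; dist=6371·c=15047.717 ≈ 15047.7 km; running total=27745.0 km
Leg 3 bearing: y=sinΔλ·cosφ2=0.69472182, x=cosφ1·sinφ2-sinφ1·cosφ2·cosΔλ=-0.10792585; θ=atan2(y, x)=98.8304° ≈ 98.8°
Leg 4: φ1=-0.5579242, φ2=0.6228207, Δφ=1.1807449, Δλ=0.4142207 rad; a=sin²(Δφ/2)+cosφ1·cosφ2·sin²(Δλ/2)=0.3390190672; c=2·atan2(√a, √(1-a))=1.242995363; dist=6371·c=7919.123 ≈ 7919.1 km; running total=35664.1 km
Leg 4 bearing: y=sinΔλ·cosφ2=0.32690617, x=cosφ1·sinφ2-sinφ1·cosφ2·cosΔλ=0.88852288; θ=atan2(y, x)=20.1996° ≈ 20.2°
Leg 5: φ1=0.6228207, φ2=0.2392462, Δφ=-0.3835745, Δλ=-0.6832580 rad; a=sin²(Δφ/2)+cosφ1·cosφ2·sin²(Δλ/2)=0.1249023038; c=2·atan2(√a, √(1-a))=0.722438793; dist=6371·c=4602.658 ≈ 4602.7 km; running total=40266.8 km
Leg 5 bearing: y=sinΔλ·cosφ2=-0.61334096, x=cosφ1·sinφ2-sinφ1·cosφ2·cosΔλ=-0.24702174; θ=atan2(y, x)=-111.9370° <0 so +360° → 248.0630° ≈ 248.1°

Leg 1: dist=12193.9 km, bearing=310.8°
Leg 2: dist=503.4 km, bearing=250.1°
Leg 3: dist=15047.7 km, bearing=98.8°
Leg 4: dist=7919.1 km, bearing=20.2°
Leg 5: dist=4602.7 km, bearing=248.1°
Total: 40266.8 km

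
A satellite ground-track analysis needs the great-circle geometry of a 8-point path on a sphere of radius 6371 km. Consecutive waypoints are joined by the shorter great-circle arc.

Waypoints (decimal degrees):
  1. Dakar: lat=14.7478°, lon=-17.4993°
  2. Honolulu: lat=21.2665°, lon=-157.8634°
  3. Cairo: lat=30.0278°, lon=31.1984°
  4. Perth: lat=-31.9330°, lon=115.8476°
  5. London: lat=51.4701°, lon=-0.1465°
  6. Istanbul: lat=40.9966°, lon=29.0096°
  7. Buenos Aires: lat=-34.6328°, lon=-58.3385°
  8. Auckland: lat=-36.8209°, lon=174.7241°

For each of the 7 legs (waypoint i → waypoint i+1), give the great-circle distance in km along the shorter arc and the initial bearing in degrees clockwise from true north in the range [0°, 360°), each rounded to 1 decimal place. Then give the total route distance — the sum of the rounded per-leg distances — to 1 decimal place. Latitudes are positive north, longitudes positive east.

Leg 1: dist=14120.8 km, bearing=311.9°
Leg 2: dist=14229.6 km, bearing=350.0°
Leg 3: dist=11265.5 km, bearing=120.5°
Leg 4: dist=14477.7 km, bearing=312.9°
Leg 5: dist=2503.7 km, bearing=106.2°
Leg 6: dist=12245.5 km, bearing=241.1°
Leg 7: dist=10359.5 km, bearing=219.9°
Total: 79202.3 km

Leg 1: φ1=0.2573977, φ2=0.3711704, Δφ=0.1137728, Δλ=-2.4498157 rad; a=sin²(Δφ/2)+cosφ1·cosφ2·sin²(Δλ/2)=0.8008480724; c=2·atan2(√a, √(1-a))=2.216419307; dist=6371·c=14120.807 ≈ 14120.8 km; running total=14120.8 km
Leg 1 bearing: y=sinΔλ·cosφ2=-0.59446741, x=cosφ1·sinφ2-sinφ1·cosφ2·cosΔλ=0.53345126; θ=atan2(y, x)=-48.0965° <0 so +360° → 311.9035° ≈ 311.9°
Leg 2: φ1=0.3711704, φ2=0.5240840, Δφ=0.1529135, Δλ=3.2997509 rad; a=sin²(Δφ/2)+cosφ1·cosφ2·sin²(Δλ/2)=0.8076251633; c=2·atan2(√a, √(1-a))=2.233499794; dist=6371·c=14229.627 ≈ 14229.6 km; running total=28350.4 km
Leg 2 bearing: y=sinΔλ·cosφ2=-0.13636052, x=cosφ1·sinφ2-sinφ1·cosφ2·cosΔλ=0.77644887; θ=atan2(y, x)=-9.9608° <0 so +360° → 350.0392° ≈ 350.0°
Leg 3: φ1=0.5240840, φ2=-0.5573360, Δφ=-1.0814200, Δλ=1.4774072 rad; a=sin²(Δφ/2)+cosφ1·cosφ2·sin²(Δλ/2)=0.5980834226; c=2·atan2(√a, √(1-a))=1.768243601; dist=6371·c=11265.480 ≈ 11265.5 km; running total=39615.9 km
Leg 3 bearing: y=sinΔλ·cosφ2=0.84496904, x=cosφ1·sinφ2-sinφ1·cosφ2·cosΔλ=-0.49753983; θ=atan2(y, x)=120.4907° ≈ 120.5°
Leg 4: φ1=-0.5573360, φ2=0.8983227, Δφ=1.4556587, Δλ=-2.0244790 rad; a=sin²(Δφ/2)+cosφ1·cosφ2·sin²(Δλ/2)=0.8227343618; c=2·atan2(√a, √(1-a))=2.272433135; dist=6371·c=14477.672 ≈ 14477.7 km; running total=54093.6 km
Leg 4 bearing: y=sinΔλ·cosφ2=-0.55990756, x=cosφ1·sinφ2-sinφ1·cosφ2·cosΔλ=0.51949365; θ=atan2(y, x)=-47.1442° <0 so +360° → 312.8558° ≈ 312.9°
Leg 5: φ1=0.8983227, φ2=0.7155257, Δφ=-0.1827971, Δλ=0.5088699 rad; a=sin²(Δφ/2)+cosφ1·cosφ2·sin²(Δλ/2)=0.0381154992; c=2·atan2(√a, √(1-a))=0.392987812; dist=6371·c=2503.725 ≈ 2503.7 km; running total=56597.3 km
Leg 5 bearing: y=sinΔλ·cosφ2=0.36770644, x=cosφ1·sinφ2-sinφ1·cosφ2·cosΔλ=-0.10697104; θ=atan2(y, x)=106.2205° ≈ 106.2°
Leg 6: φ1=0.7155257, φ2=-0.6044564, Δφ=-1.3199820, Δλ=-1.5245119 rad; a=sin²(Δφ/2)+cosφ1·cosφ2·sin²(Δλ/2)=0.6720447949; c=2·atan2(√a, √(1-a))=1.922065321; dist=6371·c=12245.478 ≈ 12245.5 km; running total=68842.8 km
Leg 6 bearing: y=sinΔλ·cosφ2=-0.82192999, x=cosφ1·sinφ2-sinφ1·cosφ2·cosΔλ=-0.45390908; θ=atan2(y, x)=-118.9096° <0 so +360° → 241.0904° ≈ 241.1°
Leg 7: φ1=-0.6044564, φ2=-0.6426459, Δφ=-0.0381895, Δλ=4.0677097 rad; a=sin²(Δφ/2)+cosφ1·cosφ2·sin²(Δλ/2)=0.5276115306; c=2·atan2(√a, √(1-a))=1.626047495; dist=6371·c=10359.549 ≈ 10359.5 km; running total=79202.3 km
Leg 7 bearing: y=sinΔλ·cosφ2=-0.63984393, x=cosφ1·sinφ2-sinφ1·cosφ2·cosΔλ=-0.76651820; θ=atan2(y, x)=-140.1469° <0 so +360° → 219.8531° ≈ 219.9°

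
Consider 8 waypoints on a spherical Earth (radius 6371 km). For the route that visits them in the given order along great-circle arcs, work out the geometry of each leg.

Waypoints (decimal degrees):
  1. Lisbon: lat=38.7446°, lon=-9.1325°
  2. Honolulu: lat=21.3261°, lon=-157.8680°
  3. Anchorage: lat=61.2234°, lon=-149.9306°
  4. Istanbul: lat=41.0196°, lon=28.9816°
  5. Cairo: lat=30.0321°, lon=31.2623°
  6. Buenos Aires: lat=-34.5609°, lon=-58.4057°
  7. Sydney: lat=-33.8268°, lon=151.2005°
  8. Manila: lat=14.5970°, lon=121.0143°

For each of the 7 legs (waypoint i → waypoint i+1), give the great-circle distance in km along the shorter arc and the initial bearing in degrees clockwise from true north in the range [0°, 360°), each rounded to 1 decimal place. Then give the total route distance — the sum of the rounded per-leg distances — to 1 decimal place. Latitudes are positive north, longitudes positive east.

Leg 1: φ1=0.6762208, φ2=0.3722107, Δφ=-0.3040102, Δλ=-2.5959242 rad; a=sin²(Δφ/2)+cosφ1·cosφ2·sin²(Δλ/2)=0.6967118193; c=2·atan2(√a, √(1-a))=1.975148913; dist=6371·c=12583.674 ≈ 12583.7 km; running total=12583.7 km
Leg 1 bearing: y=sinΔλ·cosφ2=-0.48345213, x=cosφ1·sinφ2-sinφ1·cosφ2·cosΔλ=0.78197946; θ=atan2(y, x)=-31.7261° <0 so +360° → 328.2739° ≈ 328.3°
Leg 2: φ1=0.3722107, φ2=1.0685499, Δφ=0.6963392, Δλ=0.1385338 rad; a=sin²(Δφ/2)+cosφ1·cosφ2·sin²(Δλ/2)=0.1185504066; c=2·atan2(√a, √(1-a))=0.703010686; dist=6371·c=4478.881 ≈ 4478.9 km; running total=17062.6 km
Leg 2 bearing: y=sinΔλ·cosφ2=0.06647646, x=cosφ1·sinφ2-sinφ1·cosφ2·cosΔλ=0.64309075; θ=atan2(y, x)=5.9017° ≈ 5.9°
Leg 3: φ1=1.0685499, φ2=0.7159271, Δφ=-0.3526228, Δλ=3.1226070 rad; a=sin²(Δφ/2)+cosφ1·cosφ2·sin²(Δλ/2)=0.3939381314; c=2·atan2(√a, √(1-a))=1.357048685; dist=6371·c=8645.757 ≈ 8645.8 km; running total=25708.4 km
Leg 3 bearing: y=sinΔλ·cosφ2=0.01432356, x=cosφ1·sinφ2-sinφ1·cosφ2·cosΔλ=0.97713784; θ=atan2(y, x)=0.8398° ≈ 0.8°
Leg 4: φ1=0.7159271, φ2=0.5241590, Δφ=-0.1917681, Δλ=0.0398057 rad; a=sin²(Δφ/2)+cosφ1·cosφ2·sin²(Δλ/2)=0.0094243167; c=2·atan2(√a, √(1-a))=0.194464108; dist=6371·c=1238.931 ≈ 1238.9 km; running total=26947.3 km
Leg 4 bearing: y=sinΔλ·cosφ2=0.03445251, x=cosφ1·sinφ2-sinφ1·cosφ2·cosΔλ=-0.19014473; θ=atan2(y, x)=169.7299° ≈ 169.7°
Leg 5: φ1=0.5241590, φ2=-0.6032015, Δφ=-1.1273605, Δλ=-1.5650018 rad; a=sin²(Δφ/2)+cosφ1·cosφ2·sin²(Δλ/2)=0.6398924551; c=2·atan2(√a, √(1-a))=1.854366391; dist=6371·c=11814.168 ≈ 11814.2 km; running total=38761.5 km
Leg 5 bearing: y=sinΔλ·cosφ2=-0.82350986, x=cosφ1·sinφ2-sinφ1·cosφ2·cosΔλ=-0.49350979; θ=atan2(y, x)=-120.9332° <0 so +360° → 239.0668° ≈ 239.1°
Leg 6: φ1=-0.6032015, φ2=-0.5903890, Δφ=0.0128125, Δλ=3.6583183 rad; a=sin²(Δφ/2)+cosφ1·cosφ2·sin²(Δλ/2)=0.6395031556; c=2·atan2(√a, √(1-a))=1.853555500; dist=6371·c=11809.002 ≈ 11809.0 km; running total=50570.5 km
Leg 6 bearing: y=sinΔλ·cosφ2=-0.41040761, x=cosφ1·sinφ2-sinφ1·cosφ2·cosΔλ=-0.86817111; θ=atan2(y, x)=-154.6987° <0 so +360° → 205.3013° ≈ 205.3°
Leg 7: φ1=-0.5903890, φ2=0.2547657, Δφ=0.8451547, Δλ=-0.5268486 rad; a=sin²(Δφ/2)+cosφ1·cosφ2·sin²(Δλ/2)=0.2226989934; c=2·atan2(√a, √(1-a))=0.982911720; dist=6371·c=6262.131 ≈ 6262.1 km; running total=56832.6 km
Leg 7 bearing: y=sinΔλ·cosφ2=-0.48658219, x=cosφ1·sinφ2-sinφ1·cosφ2·cosΔλ=0.67502176; θ=atan2(y, x)=-35.7855° <0 so +360° → 324.2145° ≈ 324.2°

Leg 1: dist=12583.7 km, bearing=328.3°
Leg 2: dist=4478.9 km, bearing=5.9°
Leg 3: dist=8645.8 km, bearing=0.8°
Leg 4: dist=1238.9 km, bearing=169.7°
Leg 5: dist=11814.2 km, bearing=239.1°
Leg 6: dist=11809.0 km, bearing=205.3°
Leg 7: dist=6262.1 km, bearing=324.2°
Total: 56832.6 km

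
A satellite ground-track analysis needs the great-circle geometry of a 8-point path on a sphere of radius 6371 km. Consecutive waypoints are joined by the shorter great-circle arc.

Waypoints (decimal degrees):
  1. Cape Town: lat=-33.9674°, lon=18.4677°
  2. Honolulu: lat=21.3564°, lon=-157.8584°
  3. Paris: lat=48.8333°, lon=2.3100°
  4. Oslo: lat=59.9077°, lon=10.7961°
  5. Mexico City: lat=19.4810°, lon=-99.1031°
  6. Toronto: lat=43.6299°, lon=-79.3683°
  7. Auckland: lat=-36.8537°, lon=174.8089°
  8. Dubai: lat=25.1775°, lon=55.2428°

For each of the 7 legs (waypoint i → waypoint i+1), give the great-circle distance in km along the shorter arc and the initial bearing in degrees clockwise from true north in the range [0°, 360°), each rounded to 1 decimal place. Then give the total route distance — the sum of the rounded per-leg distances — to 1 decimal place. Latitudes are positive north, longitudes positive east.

Leg 1: dist=18567.2 km, bearing=195.4°
Leg 2: dist=11965.8 km, bearing=13.6°
Leg 3: dist=1346.0 km, bearing=20.7°
Leg 4: dist=9192.0 km, bearing=296.6°
Leg 5: dist=3253.6 km, bearing=30.0°
Leg 6: dist=13885.3 km, bearing=249.8°
Leg 7: dist=14207.2 km, bearing=275.3°
Total: 72417.1 km

Leg 1: φ1=-0.5928430, φ2=0.3727395, Δφ=0.9655825, Δλ=-3.0774710 rad; a=sin²(Δφ/2)+cosφ1·cosφ2·sin²(Δλ/2)=0.9871437498; c=2·atan2(√a, √(1-a))=2.914333106; dist=6371·c=18567.216 ≈ 18567.2 km; running total=18567.2 km
Leg 1 bearing: y=sinΔλ·cosφ2=-0.05967771, x=cosφ1·sinφ2-sinφ1·cosφ2·cosΔλ=-0.21726122; θ=atan2(y, x)=-164.6407° <0 so +360° → 195.3593° ≈ 195.4°
Leg 2: φ1=0.3727395, φ2=0.8523019, Δφ=0.4795624, Δλ=2.7954659 rad; a=sin²(Δφ/2)+cosφ1·cosφ2·sin²(Δλ/2)=0.6512746371; c=2·atan2(√a, √(1-a))=1.878162473; dist=6371·c=11965.773 ≈ 11965.8 km; running total=30533.0 km
Leg 2 bearing: y=sinΔλ·cosφ2=0.22331648, x=cosφ1·sinφ2-sinφ1·cosφ2·cosΔλ=0.92660331; θ=atan2(y, x)=13.5502° ≈ 13.6°
Leg 3: φ1=0.8523019, φ2=1.0455866, Δφ=0.1932847, Δλ=0.1481104 rad; a=sin²(Δφ/2)+cosφ1·cosφ2·sin²(Δλ/2)=0.0111174183; c=2·atan2(√a, √(1-a))=0.211271043; dist=6371·c=1346.008 ≈ 1346.0 km; running total=31879.0 km
Leg 3 bearing: y=sinΔλ·cosφ2=0.07399052, x=cosφ1·sinφ2-sinφ1·cosφ2·cosΔλ=0.19621592; θ=atan2(y, x)=20.6608° ≈ 20.7°
Leg 4: φ1=1.0455866, φ2=0.3400076, Δφ=-0.7055790, Δλ=-1.9181029 rad; a=sin²(Δφ/2)+cosφ1·cosφ2·sin²(Δλ/2)=0.4361712724; c=2·atan2(√a, √(1-a))=1.442789577; dist=6371·c=9192.012 ≈ 9192.0 km; running total=41071.0 km
Leg 4 bearing: y=sinΔλ·cosφ2=-0.88646312, x=cosφ1·sinφ2-sinφ1·cosφ2·cosΔλ=0.44484459; θ=atan2(y, x)=-63.3516° <0 so +360° → 296.6484° ≈ 296.6°
Leg 5: φ1=0.3400076, φ2=0.7614854, Δφ=0.4214778, Δλ=0.3444372 rad; a=sin²(Δφ/2)+cosφ1·cosφ2·sin²(Δλ/2)=0.0637967650; c=2·atan2(√a, √(1-a))=0.510692020; dist=6371·c=3253.619 ≈ 3253.6 km; running total=44324.6 km
Leg 5 bearing: y=sinΔλ·cosφ2=0.24440740, x=cosφ1·sinφ2-sinφ1·cosφ2·cosΔλ=0.42328710; θ=atan2(y, x)=30.0023° ≈ 30.0°
Leg 6: φ1=0.7614854, φ2=-0.6432184, Δφ=-1.4047038, Δλ=4.4362290 rad; a=sin²(Δφ/2)+cosφ1·cosφ2·sin²(Δλ/2)=0.7858806336; c=2·atan2(√a, √(1-a))=2.179447367; dist=6371·c=13885.259 ≈ 13885.3 km; running total=58209.9 km
Leg 6 bearing: y=sinΔλ·cosφ2=-0.76985082, x=cosφ1·sinφ2-sinφ1·cosφ2·cosΔλ=-0.28358204; θ=atan2(y, x)=-110.2218° <0 so +360° → 249.7782° ≈ 249.8°
Leg 7: φ1=-0.6432184, φ2=0.4394303, Δφ=1.0826487, Δλ=-2.0868221 rad; a=sin²(Δφ/2)+cosφ1·cosφ2·sin²(Δλ/2)=0.8062364783; c=2·atan2(√a, √(1-a))=2.229981519; dist=6371·c=14207.212 ≈ 14207.2 km; running total=72417.1 km
Leg 7 bearing: y=sinΔλ·cosφ2=-0.78715220, x=cosφ1·sinφ2-sinφ1·cosφ2·cosΔλ=0.07258298; θ=atan2(y, x)=-84.7317° <0 so +360° → 275.2683° ≈ 275.3°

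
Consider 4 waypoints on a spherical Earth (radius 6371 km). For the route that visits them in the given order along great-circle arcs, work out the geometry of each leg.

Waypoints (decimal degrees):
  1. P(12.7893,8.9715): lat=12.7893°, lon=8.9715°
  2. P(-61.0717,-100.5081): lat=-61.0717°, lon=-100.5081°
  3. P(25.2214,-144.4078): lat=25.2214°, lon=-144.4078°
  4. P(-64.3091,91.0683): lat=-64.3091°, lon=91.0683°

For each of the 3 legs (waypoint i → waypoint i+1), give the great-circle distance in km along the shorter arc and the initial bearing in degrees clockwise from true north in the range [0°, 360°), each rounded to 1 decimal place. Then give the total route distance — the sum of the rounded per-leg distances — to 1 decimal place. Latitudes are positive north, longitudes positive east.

Leg 1: φ1=0.2232154, φ2=-1.0659022, Δφ=-1.2891176, Δλ=-1.9107795 rad; a=sin²(Δφ/2)+cosφ1·cosφ2·sin²(Δλ/2)=0.6755243162; c=2·atan2(√a, √(1-a))=1.929487102; dist=6371·c=12292.762 ≈ 12292.8 km; running total=12292.8 km
Leg 1 bearing: y=sinΔλ·cosφ2=-0.45602705, x=cosφ1·sinφ2-sinφ1·cosφ2·cosΔλ=-0.81780449; θ=atan2(y, x)=-150.8549° <0 so +360° → 209.1451° ≈ 209.1°
Leg 2: φ1=-1.0659022, φ2=0.4401965, Δφ=1.5060987, Δλ=-0.7661943 rad; a=sin²(Δφ/2)+cosφ1·cosφ2·sin²(Δλ/2)=0.5288165517; c=2·atan2(√a, √(1-a))=1.628461383; dist=6371·c=10374.927 ≈ 10374.9 km; running total=22667.7 km
Leg 2 bearing: y=sinΔλ·cosφ2=-0.62729500, x=cosφ1·sinφ2-sinφ1·cosφ2·cosΔλ=0.77664625; θ=atan2(y, x)=-38.9277° <0 so +360° → 321.0723° ≈ 321.1°
Leg 3: φ1=0.4401965, φ2=-1.1224055, Δφ=-1.5626020, Δλ=4.1098333 rad; a=sin²(Δφ/2)+cosφ1·cosφ2·sin²(Δλ/2)=0.8031331553; c=2·atan2(√a, √(1-a))=2.222153549; dist=6371·c=14157.340 ≈ 14157.3 km; running total=36825.0 km
Leg 3 bearing: y=sinΔλ·cosφ2=-0.35716940, x=cosφ1·sinφ2-sinφ1·cosφ2·cosΔλ=-0.71054288; θ=atan2(y, x)=-153.3126° <0 so +360° → 206.6874° ≈ 206.7°

Leg 1: dist=12292.8 km, bearing=209.1°
Leg 2: dist=10374.9 km, bearing=321.1°
Leg 3: dist=14157.3 km, bearing=206.7°
Total: 36825.0 km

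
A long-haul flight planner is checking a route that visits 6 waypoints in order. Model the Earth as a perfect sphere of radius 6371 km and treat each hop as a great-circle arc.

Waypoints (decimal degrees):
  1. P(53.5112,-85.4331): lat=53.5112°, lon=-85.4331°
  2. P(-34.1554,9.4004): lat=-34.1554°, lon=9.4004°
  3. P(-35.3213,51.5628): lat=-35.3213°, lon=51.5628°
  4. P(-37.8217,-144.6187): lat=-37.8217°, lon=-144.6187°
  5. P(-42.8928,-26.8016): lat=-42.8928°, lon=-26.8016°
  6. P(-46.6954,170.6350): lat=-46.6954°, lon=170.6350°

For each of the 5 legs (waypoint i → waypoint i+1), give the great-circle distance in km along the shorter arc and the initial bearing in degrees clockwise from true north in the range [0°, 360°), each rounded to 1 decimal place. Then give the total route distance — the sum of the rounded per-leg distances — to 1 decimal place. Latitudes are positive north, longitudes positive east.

Leg 1: dist=13290.9 km, bearing=108.6°
Leg 2: dist=3825.4 km, bearing=104.2°
Leg 3: dist=11712.6 km, bearing=166.8°
Leg 4: dist=9065.6 km, bearing=139.1°
Leg 5: dist=9906.2 km, bearing=191.9°
Total: 47800.7 km

Leg 1: φ1=0.9339466, φ2=-0.5961242, Δφ=-1.5300708, Δλ=1.6551568 rad; a=sin²(Δφ/2)+cosφ1·cosφ2·sin²(Δλ/2)=0.7464232275; c=2·atan2(√a, √(1-a))=2.086154410; dist=6371·c=13290.890 ≈ 13290.9 km; running total=13290.9 km
Leg 1 bearing: y=sinΔλ·cosφ2=0.82457501, x=cosφ1·sinφ2-sinφ1·cosφ2·cosΔλ=-0.27781005; θ=atan2(y, x)=108.6193° ≈ 108.6°
Leg 2: φ1=-0.5961242, φ2=-0.6164730, Δφ=-0.0203488, Δλ=0.7358727 rad; a=sin²(Δφ/2)+cosφ1·cosφ2·sin²(Δλ/2)=0.0874579045; c=2·atan2(√a, √(1-a))=0.600445135; dist=6371·c=3825.436 ≈ 3825.4 km; running total=17116.3 km
Leg 2 bearing: y=sinΔλ·cosφ2=0.54767531, x=cosφ1·sinφ2-sinφ1·cosφ2·cosΔλ=-0.13888065; θ=atan2(y, x)=104.2292° ≈ 104.2°
Leg 3: φ1=-0.6164730, φ2=-0.6601132, Δφ=-0.0436402, Δλ=-3.4240131 rad; a=sin²(Δφ/2)+cosφ1·cosφ2·sin²(Δλ/2)=0.6322253523; c=2·atan2(√a, √(1-a))=1.838430632; dist=6371·c=11712.642 ≈ 11712.6 km; running total=28828.9 km
Leg 3 bearing: y=sinΔλ·cosφ2=0.22013650, x=cosφ1·sinφ2-sinφ1·cosφ2·cosΔλ=-0.93893863; θ=atan2(y, x)=166.8052° ≈ 166.8°
Leg 4: φ1=-0.6601132, φ2=-0.7486206, Δφ=-0.0885074, Δλ=2.0562963 rad; a=sin²(Δφ/2)+cosφ1·cosφ2·sin²(Δλ/2)=0.4263470798; c=2·atan2(√a, √(1-a))=1.422952484; dist=6371·c=9065.630 ≈ 9065.6 km; running total=37894.5 km
Leg 4 bearing: y=sinΔλ·cosφ2=0.64796717, x=cosφ1·sinφ2-sinφ1·cosφ2·cosΔλ=-0.74728812; θ=atan2(y, x)=139.0717° ≈ 139.1°
Leg 5: φ1=-0.7486206, φ2=-0.8149885, Δφ=-0.0663679, Δλ=3.4459187 rad; a=sin²(Δφ/2)+cosφ1·cosφ2·sin²(Δλ/2)=0.4920486054; c=2·atan2(√a, √(1-a))=1.554892867; dist=6371·c=9906.222 ≈ 9906.2 km; running total=47800.7 km
Leg 5 bearing: y=sinΔλ·cosφ2=-0.20552318, x=cosφ1·sinφ2-sinφ1·cosφ2·cosΔλ=-0.97852303; θ=atan2(y, x)=-168.1384° <0 so +360° → 191.8616° ≈ 191.9°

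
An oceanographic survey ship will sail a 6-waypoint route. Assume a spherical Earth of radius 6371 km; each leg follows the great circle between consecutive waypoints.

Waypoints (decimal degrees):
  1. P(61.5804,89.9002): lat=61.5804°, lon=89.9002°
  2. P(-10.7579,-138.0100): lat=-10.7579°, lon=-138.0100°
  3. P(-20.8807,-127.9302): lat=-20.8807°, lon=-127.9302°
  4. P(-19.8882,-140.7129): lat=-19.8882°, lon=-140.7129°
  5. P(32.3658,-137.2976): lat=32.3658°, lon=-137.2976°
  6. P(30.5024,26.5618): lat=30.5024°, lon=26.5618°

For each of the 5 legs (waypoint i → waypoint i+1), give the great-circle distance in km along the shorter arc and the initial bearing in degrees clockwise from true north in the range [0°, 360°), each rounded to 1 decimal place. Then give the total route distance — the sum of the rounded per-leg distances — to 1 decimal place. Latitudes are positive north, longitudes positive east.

Leg 1: dist=13179.6 km, bearing=56.1°
Leg 2: dist=1557.5 km, bearing=137.5°
Leg 3: dist=1336.6 km, bearing=272.5°
Leg 4: dist=5821.7 km, bearing=3.6°
Leg 5: dist=12820.7 km, bearing=15.4°
Total: 34716.1 km

Leg 1: φ1=1.0747807, φ2=-0.1877608, Δφ=-1.2625415, Δλ=-3.9777834 rad; a=sin²(Δφ/2)+cosφ1·cosφ2·sin²(Δλ/2)=0.7387838282; c=2·atan2(√a, √(1-a))=2.068680502; dist=6371·c=13179.563 ≈ 13179.6 km; running total=13179.6 km
Leg 1 bearing: y=sinΔλ·cosφ2=0.72905261, x=cosφ1·sinφ2-sinφ1·cosφ2·cosΔλ=0.49031767; θ=atan2(y, x)=56.0776° ≈ 56.1°
Leg 2: φ1=-0.1877608, φ2=-0.3644370, Δφ=-0.1766762, Δλ=0.1759257 rad; a=sin²(Δφ/2)+cosφ1·cosφ2·sin²(Δλ/2)=0.0148672868; c=2·atan2(√a, √(1-a))=0.244471310; dist=6371·c=1557.527 ≈ 1557.5 km; running total=14737.1 km
Leg 2 bearing: y=sinΔλ·cosφ2=0.16352514, x=cosφ1·sinφ2-sinφ1·cosφ2·cosΔλ=-0.17845036; θ=atan2(y, x)=137.4990° ≈ 137.5°
Leg 3: φ1=-0.3644370, φ2=-0.3471146, Δφ=0.0173224, Δλ=-0.2231002 rad; a=sin²(Δφ/2)+cosφ1·cosφ2·sin²(Δλ/2)=0.0109625332; c=2·atan2(√a, √(1-a))=0.209788733; dist=6371·c=1336.564 ≈ 1336.6 km; running total=16073.7 km
Leg 3 bearing: y=sinΔλ·cosφ2=-0.20805806, x=cosφ1·sinφ2-sinφ1·cosφ2·cosΔλ=0.00901485; θ=atan2(y, x)=-87.5190° <0 so +360° → 272.4810° ≈ 272.5°
Leg 4: φ1=-0.3471146, φ2=0.5648898, Δφ=0.9120043, Δλ=0.0596082 rad; a=sin²(Δφ/2)+cosφ1·cosφ2·sin²(Δλ/2)=0.1946242916; c=2·atan2(√a, √(1-a))=0.913787111; dist=6371·c=5821.738 ≈ 5821.7 km; running total=21895.4 km
Leg 4 bearing: y=sinΔλ·cosφ2=0.05031814, x=cosφ1·sinφ2-sinφ1·cosφ2·cosΔλ=0.79022199; θ=atan2(y, x)=3.6434° ≈ 3.6°
Leg 5: φ1=0.5648898, φ2=0.5323673, Δφ=-0.0325225, Δλ=2.8598860 rad; a=sin²(Δφ/2)+cosφ1·cosφ2·sin²(Δλ/2)=0.7136762828; c=2·atan2(√a, √(1-a))=2.012358768; dist=6371·c=12820.738 ≈ 12820.7 km; running total=34716.1 km
Leg 5 bearing: y=sinΔλ·cosφ2=0.23952303, x=cosφ1·sinφ2-sinφ1·cosφ2·cosΔλ=0.87177893; θ=atan2(y, x)=15.3630° ≈ 15.4°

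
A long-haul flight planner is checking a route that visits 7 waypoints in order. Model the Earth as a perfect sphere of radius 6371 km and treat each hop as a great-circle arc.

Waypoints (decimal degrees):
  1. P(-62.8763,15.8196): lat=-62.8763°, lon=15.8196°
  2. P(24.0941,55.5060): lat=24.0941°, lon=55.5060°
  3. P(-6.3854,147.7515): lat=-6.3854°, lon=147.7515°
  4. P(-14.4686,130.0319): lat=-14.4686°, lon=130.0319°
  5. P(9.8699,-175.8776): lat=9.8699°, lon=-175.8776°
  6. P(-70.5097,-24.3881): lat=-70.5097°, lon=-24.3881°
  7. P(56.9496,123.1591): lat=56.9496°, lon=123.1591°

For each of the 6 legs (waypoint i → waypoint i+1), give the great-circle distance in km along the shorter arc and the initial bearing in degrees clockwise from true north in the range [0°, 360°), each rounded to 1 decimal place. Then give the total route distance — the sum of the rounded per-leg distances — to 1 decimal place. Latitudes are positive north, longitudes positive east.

Leg 1: φ1=-1.0973985, φ2=0.4205214, Δφ=1.5179198, Δλ=0.6926583 rad; a=sin²(Δφ/2)+cosφ1·cosφ2·sin²(Δλ/2)=0.5215295797; c=2·atan2(√a, √(1-a))=1.613868803; dist=6371·c=10281.958 ≈ 10282.0 km; running total=10282.0 km
Leg 1 bearing: y=sinΔλ·cosφ2=0.58294922, x=cosφ1·sinφ2-sinφ1·cosφ2·cosΔλ=0.81136682; θ=atan2(y, x)=35.6964° ≈ 35.7°
Leg 2: φ1=0.4205214, φ2=-0.1114463, Δφ=-0.5319676, Δλ=1.6099877 rad; a=sin²(Δφ/2)+cosφ1·cosφ2·sin²(Δλ/2)=0.5404740604; c=2·atan2(√a, √(1-a))=1.651833113; dist=6371·c=10523.829 ≈ 10523.8 km; running total=20805.8 km
Leg 2 bearing: y=sinΔλ·cosφ2=0.99303317, x=cosφ1·sinφ2-sinφ1·cosφ2·cosΔλ=-0.08563015; θ=atan2(y, x)=94.9285° ≈ 94.9°
Leg 3: φ1=-0.1114463, φ2=-0.2525247, Δφ=-0.1410785, Δλ=-0.3092654 rad; a=sin²(Δφ/2)+cosφ1·cosφ2·sin²(Δλ/2)=0.0277940047; c=2·atan2(√a, √(1-a))=0.334994887; dist=6371·c=2134.252 ≈ 2134.3 km; running total=22940.1 km
Leg 3 bearing: y=sinΔλ·cosφ2=-0.29470610, x=cosφ1·sinφ2-sinφ1·cosφ2·cosΔλ=-0.14571995; θ=atan2(y, x)=-116.3105° <0 so +360° → 243.6895° ≈ 243.7°
Leg 4: φ1=-0.2525247, φ2=0.1722623, Δφ=0.4247870, Δλ=-5.3391280 rad; a=sin²(Δφ/2)+cosφ1·cosφ2·sin²(Δλ/2)=0.2416634595; c=2·atan2(√a, √(1-a))=1.027835710; dist=6371·c=6548.341 ≈ 6548.3 km; running total=29488.4 km
Leg 4 bearing: y=sinΔλ·cosφ2=0.79795683, x=cosφ1·sinφ2-sinφ1·cosφ2·cosΔλ=0.31034468; θ=atan2(y, x)=68.7477° ≈ 68.7°
Leg 5: φ1=0.1722623, φ2=-1.2306264, Δφ=-1.4028887, Δλ=2.6439906 rad; a=sin²(Δφ/2)+cosφ1·cosφ2·sin²(Δλ/2)=0.7252178925; c=2·atan2(√a, √(1-a))=2.038049711; dist=6371·c=12984.415 ≈ 12984.4 km; running total=42472.8 km
Leg 5 bearing: y=sinΔλ·cosφ2=0.15925645, x=cosφ1·sinφ2-sinφ1·cosφ2·cosΔλ=-0.87849017; θ=atan2(y, x)=169.7248° ≈ 169.7°
Leg 6: φ1=-1.2306264, φ2=0.9939580, Δφ=2.2245844, Δλ=2.5751844 rad; a=sin²(Δφ/2)+cosφ1·cosφ2·sin²(Δλ/2)=0.9718539897; c=2·atan2(√a, √(1-a))=2.804462925; dist=6371·c=17867.233 ≈ 17867.2 km; running total=60340.0 km
Leg 6 bearing: y=sinΔλ·cosφ2=0.29265159, x=cosφ1·sinφ2-sinφ1·cosφ2·cosΔλ=-0.15417618; θ=atan2(y, x)=117.7814° ≈ 117.8°

Leg 1: dist=10282.0 km, bearing=35.7°
Leg 2: dist=10523.8 km, bearing=94.9°
Leg 3: dist=2134.3 km, bearing=243.7°
Leg 4: dist=6548.3 km, bearing=68.7°
Leg 5: dist=12984.4 km, bearing=169.7°
Leg 6: dist=17867.2 km, bearing=117.8°
Total: 60340.0 km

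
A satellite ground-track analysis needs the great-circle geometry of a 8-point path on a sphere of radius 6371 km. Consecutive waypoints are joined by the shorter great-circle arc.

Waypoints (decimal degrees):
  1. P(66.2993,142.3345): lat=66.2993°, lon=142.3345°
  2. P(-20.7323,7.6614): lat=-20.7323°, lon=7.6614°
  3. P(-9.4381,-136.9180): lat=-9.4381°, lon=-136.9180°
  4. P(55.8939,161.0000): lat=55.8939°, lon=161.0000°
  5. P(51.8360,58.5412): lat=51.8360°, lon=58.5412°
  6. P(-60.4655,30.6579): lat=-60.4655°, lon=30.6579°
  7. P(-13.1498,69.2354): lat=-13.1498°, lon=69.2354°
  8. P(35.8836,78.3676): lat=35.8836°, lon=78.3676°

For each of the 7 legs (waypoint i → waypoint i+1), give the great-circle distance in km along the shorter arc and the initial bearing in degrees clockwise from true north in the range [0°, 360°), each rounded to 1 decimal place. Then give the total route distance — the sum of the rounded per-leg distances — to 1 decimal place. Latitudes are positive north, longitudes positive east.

Leg 1: φ1=1.1571411, φ2=-0.3618469, Δφ=-1.5189880, Δλ=-2.3504890 rad; a=sin²(Δφ/2)+cosφ1·cosφ2·sin²(Δλ/2)=0.7942232160; c=2·atan2(√a, √(1-a))=2.199932364; dist=6371·c=14015.769 ≈ 14015.8 km; running total=14015.8 km
Leg 1 bearing: y=sinΔλ·cosφ2=-0.66508016, x=cosφ1·sinφ2-sinφ1·cosφ2·cosΔλ=0.45978166; θ=atan2(y, x)=-55.3432° <0 so +360° → 304.6568° ≈ 304.7°
Leg 2: φ1=-0.3618469, φ2=-0.1647259, Δφ=0.1971210, Δλ=-2.5233866 rad; a=sin²(Δφ/2)+cosφ1·cosφ2·sin²(Δλ/2)=0.8468910614; c=2·atan2(√a, √(1-a))=2.337523785; dist=6371·c=14892.364 ≈ 14892.4 km; running total=28908.2 km
Leg 2 bearing: y=sinΔλ·cosφ2=-0.57172870, x=cosφ1·sinφ2-sinφ1·cosφ2·cosΔλ=-0.43794138; θ=atan2(y, x)=-127.4519° <0 so +360° → 232.5481° ≈ 232.5°
Leg 3: φ1=-0.1647259, φ2=0.9755326, Δφ=1.1402585, Δλ=5.1996500 rad; a=sin²(Δφ/2)+cosφ1·cosφ2·sin²(Δλ/2)=0.4383972117; c=2·atan2(√a, √(1-a))=1.447276899; dist=6371·c=9220.601 ≈ 9220.6 km; running total=38128.8 km
Leg 3 bearing: y=sinΔλ·cosφ2=-0.49546893, x=cosφ1·sinφ2-sinφ1·cosφ2·cosΔλ=0.85984355; θ=atan2(y, x)=-29.9519° <0 so +360° → 330.0481° ≈ 330.0°
Leg 4: φ1=0.9755326, φ2=0.9047089, Δφ=-0.0708237, Δλ=-1.7882434 rad; a=sin²(Δφ/2)+cosφ1·cosφ2·sin²(Δλ/2)=0.2118687201; c=2·atan2(√a, √(1-a))=0.956648158; dist=6371·c=6094.805 ≈ 6094.8 km; running total=44223.6 km
Leg 4 bearing: y=sinΔλ·cosφ2=-0.60336348, x=cosφ1·sinφ2-sinφ1·cosφ2·cosΔλ=0.55124765; θ=atan2(y, x)=-47.5844° <0 so +360° → 312.4156° ≈ 312.4°
Leg 5: φ1=0.9047089, φ2=-1.0553221, Δφ=-1.9600309, Δλ=-0.4866554 rad; a=sin²(Δφ/2)+cosφ1·cosφ2·sin²(Δλ/2)=0.7074218865; c=2·atan2(√a, √(1-a))=1.998567425; dist=6371·c=12732.873 ≈ 12732.9 km; running total=56956.5 km
Leg 5 bearing: y=sinΔλ·cosφ2=-0.23053786, x=cosφ1·sinφ2-sinφ1·cosφ2·cosΔλ=-0.88020278; θ=atan2(y, x)=-165.3231° <0 so +360° → 194.6769° ≈ 194.7°
Leg 6: φ1=-1.0553221, φ2=-0.2295073, Δφ=0.8258148, Δλ=0.6733044 rad; a=sin²(Δφ/2)+cosφ1·cosφ2·sin²(Δλ/2)=0.2133995446; c=2·atan2(√a, √(1-a))=0.960389447; dist=6371·c=6118.641 ≈ 6118.6 km; running total=63075.1 km
Leg 6 bearing: y=sinΔλ·cosφ2=0.60722170, x=cosφ1·sinφ2-sinφ1·cosφ2·cosΔλ=0.55020226; θ=atan2(y, x)=47.8203° ≈ 47.8°
Leg 7: φ1=-0.2295073, φ2=0.6262870, Δφ=0.8557943, Δλ=0.1593870 rad; a=sin²(Δφ/2)+cosφ1·cosφ2·sin²(Δλ/2)=0.1771906718; c=2·atan2(√a, √(1-a))=0.868963200; dist=6371·c=5536.165 ≈ 5536.2 km; running total=68611.3 km
Leg 7 bearing: y=sinΔλ·cosφ2=0.12859074, x=cosφ1·sinφ2-sinφ1·cosφ2·cosΔλ=0.75275559; θ=atan2(y, x)=9.6941° ≈ 9.7°

Leg 1: dist=14015.8 km, bearing=304.7°
Leg 2: dist=14892.4 km, bearing=232.5°
Leg 3: dist=9220.6 km, bearing=330.0°
Leg 4: dist=6094.8 km, bearing=312.4°
Leg 5: dist=12732.9 km, bearing=194.7°
Leg 6: dist=6118.6 km, bearing=47.8°
Leg 7: dist=5536.2 km, bearing=9.7°
Total: 68611.3 km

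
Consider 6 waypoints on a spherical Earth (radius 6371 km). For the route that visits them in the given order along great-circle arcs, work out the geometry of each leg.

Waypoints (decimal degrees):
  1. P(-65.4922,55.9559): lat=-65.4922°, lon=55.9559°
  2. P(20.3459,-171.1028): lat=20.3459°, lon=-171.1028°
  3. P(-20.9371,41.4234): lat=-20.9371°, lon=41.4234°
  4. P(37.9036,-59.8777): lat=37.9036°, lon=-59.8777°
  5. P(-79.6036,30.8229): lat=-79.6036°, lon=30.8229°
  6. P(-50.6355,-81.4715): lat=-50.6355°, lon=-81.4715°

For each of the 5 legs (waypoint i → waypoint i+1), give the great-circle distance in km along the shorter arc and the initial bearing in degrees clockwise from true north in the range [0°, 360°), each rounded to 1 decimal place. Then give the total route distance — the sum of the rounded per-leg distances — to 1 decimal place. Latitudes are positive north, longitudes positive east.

Leg 1: φ1=-1.1430545, φ2=0.3551029, Δφ=1.4981575, Δλ=-3.9629219 rad; a=sin²(Δφ/2)+cosφ1·cosφ2·sin²(Δλ/2)=0.7906623925; c=2·atan2(√a, √(1-a))=2.191152229; dist=6371·c=13959.831 ≈ 13959.8 km; running total=13959.8 km
Leg 1 bearing: y=sinΔλ·cosφ2=0.68637982, x=cosφ1·sinφ2-sinφ1·cosφ2·cosΔλ=-0.43697167; θ=atan2(y, x)=122.4822° ≈ 122.5°
Leg 2: φ1=0.3551029, φ2=-0.3654213, Δφ=-0.7205243, Δλ=3.7092819 rad; a=sin²(Δφ/2)+cosφ1·cosφ2·sin²(Δλ/2)=0.9312944492; c=2·atan2(√a, √(1-a))=2.611161244; dist=6371·c=16635.708 ≈ 16635.7 km; running total=30595.5 km
Leg 2 bearing: y=sinΔλ·cosφ2=-0.50218363, x=cosφ1·sinφ2-sinφ1·cosφ2·cosΔλ=-0.06125355; θ=atan2(y, x)=-96.9543° <0 so +360° → 263.0457° ≈ 263.0°
Leg 3: φ1=-0.3654213, φ2=0.6615426, Δφ=1.0269639, Δλ=-1.7680377 rad; a=sin²(Δφ/2)+cosφ1·cosφ2·sin²(Δλ/2)=0.6819720049; c=2·atan2(√a, √(1-a))=1.943295137; dist=6371·c=12380.733 ≈ 12380.7 km; running total=42976.2 km
Leg 3 bearing: y=sinΔλ·cosφ2=-0.77374660, x=cosφ1·sinφ2-sinφ1·cosφ2·cosΔλ=0.51851804; θ=atan2(y, x)=-56.1724° <0 so +360° → 303.8276° ≈ 303.8°
Leg 4: φ1=0.6615426, φ2=-1.3893449, Δφ=-2.0508875, Δλ=1.5830241 rad; a=sin²(Δφ/2)+cosφ1·cosφ2·sin²(Δλ/2)=0.8029950933; c=2·atan2(√a, √(1-a))=2.221806383; dist=6371·c=14155.128 ≈ 14155.1 km; running total=57131.3 km
Leg 4 bearing: y=sinΔλ·cosφ2=0.18044385, x=cosφ1·sinφ2-sinφ1·cosφ2·cosΔλ=-0.77473603; θ=atan2(y, x)=166.8890° ≈ 166.9°
Leg 5: φ1=-1.3893449, φ2=-0.8837562, Δφ=0.5055887, Δλ=-1.9599070 rad; a=sin²(Δφ/2)+cosφ1·cosφ2·sin²(Δλ/2)=0.1414931549; c=2·atan2(√a, √(1-a))=0.771287659; dist=6371·c=4913.874 ≈ 4913.9 km; running total=62045.2 km
Leg 5 bearing: y=sinΔλ·cosφ2=-0.58683928, x=cosφ1·sinφ2-sinφ1·cosφ2·cosΔλ=-0.37617952; θ=atan2(y, x)=-122.6609° <0 so +360° → 237.3391° ≈ 237.3°

Leg 1: dist=13959.8 km, bearing=122.5°
Leg 2: dist=16635.7 km, bearing=263.0°
Leg 3: dist=12380.7 km, bearing=303.8°
Leg 4: dist=14155.1 km, bearing=166.9°
Leg 5: dist=4913.9 km, bearing=237.3°
Total: 62045.2 km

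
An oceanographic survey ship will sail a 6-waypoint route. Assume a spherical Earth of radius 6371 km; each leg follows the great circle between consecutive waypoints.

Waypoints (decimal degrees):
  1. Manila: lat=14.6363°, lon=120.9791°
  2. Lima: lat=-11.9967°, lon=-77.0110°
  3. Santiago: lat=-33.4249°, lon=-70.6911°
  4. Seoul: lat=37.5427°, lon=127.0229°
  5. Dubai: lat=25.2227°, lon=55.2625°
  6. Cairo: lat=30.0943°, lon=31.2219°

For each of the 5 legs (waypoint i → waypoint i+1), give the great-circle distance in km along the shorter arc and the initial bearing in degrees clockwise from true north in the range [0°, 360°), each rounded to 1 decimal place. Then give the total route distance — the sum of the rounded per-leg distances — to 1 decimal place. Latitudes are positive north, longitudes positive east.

Leg 1: φ1=0.2554516, φ2=-0.2093819, Δφ=-0.4648335, Δλ=-3.4555791 rad; a=sin²(Δφ/2)+cosφ1·cosφ2·sin²(Δλ/2)=0.9763342623; c=2·atan2(√a, √(1-a))=2.832692543; dist=6371·c=18047.084 ≈ 18047.1 km; running total=18047.1 km
Leg 1 bearing: y=sinΔλ·cosφ2=0.30210719, x=cosφ1·sinφ2-sinφ1·cosφ2·cosΔλ=0.03396956; θ=atan2(y, x)=83.5845° ≈ 83.6°
Leg 2: φ1=-0.2093819, φ2=-0.5833746, Δφ=-0.3739926, Δλ=0.1103031 rad; a=sin²(Δφ/2)+cosφ1·cosφ2·sin²(Δλ/2)=0.0370426020; c=2·atan2(√a, √(1-a))=0.387346067; dist=6371·c=2467.782 ≈ 2467.8 km; running total=20514.9 km
Leg 2 bearing: y=sinΔλ·cosφ2=0.09187332, x=cosφ1·sinφ2-sinφ1·cosφ2·cosΔλ=-0.36638925; θ=atan2(y, x)=165.9231° ≈ 165.9°
Leg 3: φ1=-0.5833746, φ2=0.6552437, Δφ=1.2386183, Δλ=3.4507603 rad; a=sin²(Δφ/2)+cosφ1·cosφ2·sin²(Δλ/2)=0.9830212866; c=2·atan2(√a, √(1-a))=2.880244722; dist=6371·c=18350.039 ≈ 18350.0 km; running total=38864.9 km
Leg 3 bearing: y=sinΔλ·cosφ2=-0.24125221, x=cosφ1·sinφ2-sinφ1·cosφ2·cosΔλ=0.09251551; θ=atan2(y, x)=-69.0192° <0 so +360° → 290.9808° ≈ 291.0°
Leg 4: φ1=0.6552437, φ2=0.4402192, Δφ=-0.2150246, Δλ=-1.2524553 rad; a=sin²(Δφ/2)+cosφ1·cosφ2·sin²(Δλ/2)=0.2579110994; c=2·atan2(√a, √(1-a))=1.065373092; dist=6371·c=6787.492 ≈ 6787.5 km; running total=45652.4 km
Leg 4 bearing: y=sinΔλ·cosφ2=-0.85920460, x=cosφ1·sinφ2-sinφ1·cosφ2·cosΔλ=0.16534604; θ=atan2(y, x)=-79.1071° <0 so +360° → 280.8929° ≈ 280.9°
Leg 5: φ1=0.4402192, φ2=0.5252446, Δφ=0.0850255, Δλ=-0.4195876 rad; a=sin²(Δφ/2)+cosφ1·cosφ2·sin²(Δλ/2)=0.0357536119; c=2·atan2(√a, √(1-a))=0.380463064; dist=6371·c=2423.930 ≈ 2423.9 km; running total=48076.3 km
Leg 5 bearing: y=sinΔλ·cosφ2=-0.35246907, x=cosφ1·sinφ2-sinφ1·cosφ2·cosΔλ=0.11690475; θ=atan2(y, x)=-71.6507° <0 so +360° → 288.3493° ≈ 288.3°

Leg 1: dist=18047.1 km, bearing=83.6°
Leg 2: dist=2467.8 km, bearing=165.9°
Leg 3: dist=18350.0 km, bearing=291.0°
Leg 4: dist=6787.5 km, bearing=280.9°
Leg 5: dist=2423.9 km, bearing=288.3°
Total: 48076.3 km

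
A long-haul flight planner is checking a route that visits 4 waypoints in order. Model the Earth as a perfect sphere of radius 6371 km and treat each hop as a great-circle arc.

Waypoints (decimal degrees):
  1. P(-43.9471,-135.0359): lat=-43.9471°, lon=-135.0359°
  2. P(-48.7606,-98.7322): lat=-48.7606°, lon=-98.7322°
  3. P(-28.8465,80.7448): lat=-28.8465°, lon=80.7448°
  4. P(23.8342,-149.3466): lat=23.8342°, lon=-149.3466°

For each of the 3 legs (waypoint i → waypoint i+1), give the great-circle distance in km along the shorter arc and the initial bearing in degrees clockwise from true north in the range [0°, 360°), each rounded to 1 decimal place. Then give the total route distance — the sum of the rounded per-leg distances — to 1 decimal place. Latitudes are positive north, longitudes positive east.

Leg 1: dist=2809.3 km, bearing=113.9°
Leg 2: dist=11385.4 km, bearing=179.5°
Leg 3: dist=15028.3 km, bearing=84.2°
Total: 29223.0 km

Leg 1: φ1=-0.7670216, φ2=-0.8510330, Δφ=-0.0840114, Δλ=0.6336191 rad; a=sin²(Δφ/2)+cosφ1·cosφ2·sin²(Δλ/2)=0.0478273069; c=2·atan2(√a, √(1-a))=0.440952873; dist=6371·c=2809.311 ≈ 2809.3 km; running total=2809.3 km
Leg 1 bearing: y=sinΔλ·cosφ2=0.39029337, x=cosφ1·sinφ2-sinφ1·cosφ2·cosΔλ=-0.17271511; θ=atan2(y, x)=113.8707° ≈ 113.9°
Leg 2: φ1=-0.8510330, φ2=-0.5034664, Δφ=0.3475666, Δλ=3.1324646 rad; a=sin²(Δφ/2)+cosφ1·cosφ2·sin²(Δλ/2)=0.6072951213; c=2·atan2(√a, √(1-a))=1.787068607; dist=6371·c=11385.414 ≈ 11385.4 km; running total=14194.7 km
Leg 2 bearing: y=sinΔλ·cosφ2=0.00799531, x=cosφ1·sinφ2-sinφ1·cosφ2·cosΔλ=-0.97667144; θ=atan2(y, x)=179.5310° ≈ 179.5°
Leg 3: φ1=-0.5034664, φ2=0.4159853, Δφ=0.9194517, Δλ=-4.0158525 rad; a=sin²(Δφ/2)+cosφ1·cosφ2·sin²(Δλ/2)=0.8544959381; c=2·atan2(√a, √(1-a))=2.358863983; dist=6371·c=15028.322 ≈ 15028.3 km; running total=29223.0 km
Leg 3 bearing: y=sinΔλ·cosφ2=0.70165218, x=cosφ1·sinφ2-sinφ1·cosφ2·cosΔλ=0.07081484; θ=atan2(y, x)=84.2369° ≈ 84.2°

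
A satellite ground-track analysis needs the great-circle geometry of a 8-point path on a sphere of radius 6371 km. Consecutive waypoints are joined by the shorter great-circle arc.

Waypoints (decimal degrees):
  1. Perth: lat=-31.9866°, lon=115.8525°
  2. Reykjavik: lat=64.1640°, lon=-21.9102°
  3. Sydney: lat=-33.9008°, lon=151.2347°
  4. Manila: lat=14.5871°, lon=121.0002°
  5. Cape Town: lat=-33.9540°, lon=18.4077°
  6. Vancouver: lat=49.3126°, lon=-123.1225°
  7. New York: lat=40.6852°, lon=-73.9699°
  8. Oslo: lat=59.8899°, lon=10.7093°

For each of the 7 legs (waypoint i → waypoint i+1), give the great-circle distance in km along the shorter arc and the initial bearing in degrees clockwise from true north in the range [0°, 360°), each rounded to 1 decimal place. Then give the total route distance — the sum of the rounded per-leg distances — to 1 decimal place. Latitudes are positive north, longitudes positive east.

Leg 1: dist=15414.7 km, bearing=333.7°
Leg 2: dist=16617.4 km, bearing=11.2°
Leg 3: dist=6270.5 km, bearing=324.2°
Leg 4: dist=12053.7 km, bearing=238.6°
Leg 5: dist=16443.1 km, bearing=310.3°
Leg 6: dist=3908.4 km, bearing=85.1°
Leg 7: dist=5914.1 km, bearing=38.6°
Total: 76621.9 km

Leg 1: φ1=-0.5582715, φ2=1.1198731, Δφ=1.6781445, Δλ=-2.4044127 rad; a=sin²(Δφ/2)+cosφ1·cosφ2·sin²(Δλ/2)=0.8752175259; c=2·atan2(√a, √(1-a))=2.419516388; dist=6371·c=15414.739 ≈ 15414.7 km; running total=15414.7 km
Leg 1 bearing: y=sinΔλ·cosφ2=-0.29294373, x=cosφ1·sinφ2-sinφ1·cosφ2·cosΔλ=0.59247887; θ=atan2(y, x)=-26.3095° <0 so +360° → 333.6905° ≈ 333.7°
Leg 2: φ1=1.1198731, φ2=-0.5916806, Δφ=-1.7115536, Δλ=3.0219486 rad; a=sin²(Δφ/2)+cosφ1·cosφ2·sin²(Δλ/2)=0.9305667997; c=2·atan2(√a, √(1-a))=2.608291638; dist=6371·c=16617.426 ≈ 16617.4 km; running total=32032.1 km
Leg 2 bearing: y=sinΔλ·cosφ2=0.09906836, x=cosφ1·sinφ2-sinφ1·cosφ2·cosΔλ=0.49863251; θ=atan2(y, x)=11.2372° ≈ 11.2°
Leg 3: φ1=-0.5916806, φ2=0.2545929, Δφ=0.8462735, Δλ=-0.5276916 rad; a=sin²(Δφ/2)+cosφ1·cosφ2·sin²(Δλ/2)=0.2232432454; c=2·atan2(√a, √(1-a))=0.984219267; dist=6371·c=6270.461 ≈ 6270.5 km; running total=38302.6 km
Leg 3 bearing: y=sinΔλ·cosφ2=-0.48730910, x=cosφ1·sinφ2-sinφ1·cosφ2·cosΔλ=0.67539073; θ=atan2(y, x)=-35.8113° <0 so +360° → 324.1887° ≈ 324.2°
Leg 4: φ1=0.2545929, φ2=-0.5926091, Δφ=-0.8472020, Δλ=-1.7905769 rad; a=sin²(Δφ/2)+cosφ1·cosφ2·sin²(Δλ/2)=0.6578387464; c=2·atan2(√a, √(1-a))=1.891966898; dist=6371·c=12053.721 ≈ 12053.7 km; running total=50356.3 km
Leg 4 bearing: y=sinΔλ·cosφ2=-0.80953322, x=cosφ1·sinφ2-sinφ1·cosφ2·cosΔλ=-0.49497847; θ=atan2(y, x)=-121.4432° <0 so +360° → 238.5568° ≈ 238.6°
Leg 5: φ1=-0.5926091, φ2=0.8606672, Δφ=1.4532763, Δλ=-2.4701680 rad; a=sin²(Δφ/2)+cosφ1·cosφ2·sin²(Δλ/2)=0.9234528918; c=2·atan2(√a, √(1-a))=2.580935362; dist=6371·c=16443.139 ≈ 16443.1 km; running total=66799.4 km
Leg 5 bearing: y=sinΔλ·cosφ2=-0.40556802, x=cosφ1·sinφ2-sinφ1·cosφ2·cosΔλ=0.34389704; θ=atan2(y, x)=-49.7041° <0 so +360° → 310.2959° ≈ 310.3°
Leg 6: φ1=0.8606672, φ2=0.7100907, Δφ=-0.1505765, Δλ=0.8578747 rad; a=sin²(Δφ/2)+cosφ1·cosφ2·sin²(Δλ/2)=0.0911706478; c=2·atan2(√a, √(1-a))=0.613463977; dist=6371·c=3908.379 ≈ 3908.4 km; running total=70707.8 km
Leg 6 bearing: y=sinΔλ·cosφ2=0.57362133, x=cosφ1·sinφ2-sinφ1·cosφ2·cosΔλ=0.04891643; θ=atan2(y, x)=85.1258° ≈ 85.1°
Leg 7: φ1=0.7100907, φ2=1.0452759, Δφ=0.3351852, Δλ=1.4779308 rad; a=sin²(Δφ/2)+cosφ1·cosφ2·sin²(Δλ/2)=0.2003933897; c=2·atan2(√a, √(1-a))=0.928278330; dist=6371·c=5914.061 ≈ 5914.1 km; running total=76621.9 km
Leg 7 bearing: y=sinΔλ·cosφ2=0.49950162, x=cosφ1·sinφ2-sinφ1·cosφ2·cosΔλ=0.62565298; θ=atan2(y, x)=38.6028° ≈ 38.6°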